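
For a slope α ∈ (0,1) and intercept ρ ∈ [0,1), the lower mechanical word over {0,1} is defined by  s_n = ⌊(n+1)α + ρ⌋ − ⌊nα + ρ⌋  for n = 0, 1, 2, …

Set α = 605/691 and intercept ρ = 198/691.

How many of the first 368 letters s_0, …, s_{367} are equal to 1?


#1s = Σ_{n=0}^{367} s_n = Σ_{n=0}^{367} (⌊(n+1)α+ρ⌋ − ⌊nα+ρ⌋)
the sum telescopes: every ⌊nα+ρ⌋ with 0 < n < 368 appears once with + and once with −, leaving ⌊368α+ρ⌋ − ⌊0·α+ρ⌋
368α + ρ = (368·605 + 198) / 691 = 222838/691
ρ = 198/691
⌊222838/691⌋ = 322,  ⌊198/691⌋ = 0
#1s = 322 − 0 = 322

322


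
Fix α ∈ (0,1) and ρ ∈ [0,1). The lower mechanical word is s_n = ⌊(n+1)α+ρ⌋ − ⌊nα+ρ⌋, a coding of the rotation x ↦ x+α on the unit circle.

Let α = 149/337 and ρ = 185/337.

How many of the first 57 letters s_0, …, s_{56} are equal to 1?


#1s = Σ_{n=0}^{56} s_n = Σ_{n=0}^{56} (⌊(n+1)α+ρ⌋ − ⌊nα+ρ⌋)
the sum telescopes: every ⌊nα+ρ⌋ with 0 < n < 57 appears once with + and once with −, leaving ⌊57α+ρ⌋ − ⌊0·α+ρ⌋
57α + ρ = (57·149 + 185) / 337 = 8678/337
ρ = 185/337
⌊8678/337⌋ = 25,  ⌊185/337⌋ = 0
#1s = 25 − 0 = 25

25


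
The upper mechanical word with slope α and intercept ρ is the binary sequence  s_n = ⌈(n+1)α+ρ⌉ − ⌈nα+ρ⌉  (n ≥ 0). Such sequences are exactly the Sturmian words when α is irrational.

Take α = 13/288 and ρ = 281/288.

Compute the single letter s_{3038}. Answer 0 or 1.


(n+1)α + ρ = (3039·13 + 281) / 288 = 39788/288
nα + ρ     = (3038·13 + 281) / 288 = 39775/288
⌈39788/288⌉ = 139,  ⌈39775/288⌉ = 139
s_{3038} = 139 − 139 = 0

0


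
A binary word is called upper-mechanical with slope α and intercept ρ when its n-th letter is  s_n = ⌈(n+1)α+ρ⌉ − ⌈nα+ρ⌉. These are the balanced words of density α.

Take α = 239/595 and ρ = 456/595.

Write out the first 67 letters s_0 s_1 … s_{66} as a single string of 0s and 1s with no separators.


1001010010100101001010100101001010010100101001010010100101001010010

n=0: ⌈(1·239+456)/595⌉ − ⌈(0·239+456)/595⌉ = ⌈695/595⌉ − ⌈456/595⌉ = 2 − 1 = 1
n=1: ⌈(2·239+456)/595⌉ − ⌈(1·239+456)/595⌉ = ⌈934/595⌉ − ⌈695/595⌉ = 2 − 2 = 0
n=2: ⌈(3·239+456)/595⌉ − ⌈(2·239+456)/595⌉ = ⌈1173/595⌉ − ⌈934/595⌉ = 2 − 2 = 0
n=3: ⌈(4·239+456)/595⌉ − ⌈(3·239+456)/595⌉ = ⌈1412/595⌉ − ⌈1173/595⌉ = 3 − 2 = 1
n=4: ⌈(5·239+456)/595⌉ − ⌈(4·239+456)/595⌉ = ⌈1651/595⌉ − ⌈1412/595⌉ = 3 − 3 = 0
n=5: ⌈(6·239+456)/595⌉ − ⌈(5·239+456)/595⌉ = ⌈1890/595⌉ − ⌈1651/595⌉ = 4 − 3 = 1
n=6: ⌈(7·239+456)/595⌉ − ⌈(6·239+456)/595⌉ = ⌈2129/595⌉ − ⌈1890/595⌉ = 4 − 4 = 0
n=7: ⌈(8·239+456)/595⌉ − ⌈(7·239+456)/595⌉ = ⌈2368/595⌉ − ⌈2129/595⌉ = 4 − 4 = 0
n=8: ⌈(9·239+456)/595⌉ − ⌈(8·239+456)/595⌉ = ⌈2607/595⌉ − ⌈2368/595⌉ = 5 − 4 = 1
n=9: ⌈(10·239+456)/595⌉ − ⌈(9·239+456)/595⌉ = ⌈2846/595⌉ − ⌈2607/595⌉ = 5 − 5 = 0
n=10: ⌈(11·239+456)/595⌉ − ⌈(10·239+456)/595⌉ = ⌈3085/595⌉ − ⌈2846/595⌉ = 6 − 5 = 1
n=11: ⌈(12·239+456)/595⌉ − ⌈(11·239+456)/595⌉ = ⌈3324/595⌉ − ⌈3085/595⌉ = 6 − 6 = 0
n=12: ⌈(13·239+456)/595⌉ − ⌈(12·239+456)/595⌉ = ⌈3563/595⌉ − ⌈3324/595⌉ = 6 − 6 = 0
n=13: ⌈(14·239+456)/595⌉ − ⌈(13·239+456)/595⌉ = ⌈3802/595⌉ − ⌈3563/595⌉ = 7 − 6 = 1
n=14: ⌈(15·239+456)/595⌉ − ⌈(14·239+456)/595⌉ = ⌈4041/595⌉ − ⌈3802/595⌉ = 7 − 7 = 0
n=15: ⌈(16·239+456)/595⌉ − ⌈(15·239+456)/595⌉ = ⌈4280/595⌉ − ⌈4041/595⌉ = 8 − 7 = 1
n=16: ⌈(17·239+456)/595⌉ − ⌈(16·239+456)/595⌉ = ⌈4519/595⌉ − ⌈4280/595⌉ = 8 − 8 = 0
n=17: ⌈(18·239+456)/595⌉ − ⌈(17·239+456)/595⌉ = ⌈4758/595⌉ − ⌈4519/595⌉ = 8 − 8 = 0
n=18: ⌈(19·239+456)/595⌉ − ⌈(18·239+456)/595⌉ = ⌈4997/595⌉ − ⌈4758/595⌉ = 9 − 8 = 1
n=19: ⌈(20·239+456)/595⌉ − ⌈(19·239+456)/595⌉ = ⌈5236/595⌉ − ⌈4997/595⌉ = 9 − 9 = 0
n=20: ⌈(21·239+456)/595⌉ − ⌈(20·239+456)/595⌉ = ⌈5475/595⌉ − ⌈5236/595⌉ = 10 − 9 = 1
n=21: ⌈(22·239+456)/595⌉ − ⌈(21·239+456)/595⌉ = ⌈5714/595⌉ − ⌈5475/595⌉ = 10 − 10 = 0
n=22: ⌈(23·239+456)/595⌉ − ⌈(22·239+456)/595⌉ = ⌈5953/595⌉ − ⌈5714/595⌉ = 11 − 10 = 1
n=23: ⌈(24·239+456)/595⌉ − ⌈(23·239+456)/595⌉ = ⌈6192/595⌉ − ⌈5953/595⌉ = 11 − 11 = 0
n=24: ⌈(25·239+456)/595⌉ − ⌈(24·239+456)/595⌉ = ⌈6431/595⌉ − ⌈6192/595⌉ = 11 − 11 = 0
n=25: ⌈(26·239+456)/595⌉ − ⌈(25·239+456)/595⌉ = ⌈6670/595⌉ − ⌈6431/595⌉ = 12 − 11 = 1
n=26: ⌈(27·239+456)/595⌉ − ⌈(26·239+456)/595⌉ = ⌈6909/595⌉ − ⌈6670/595⌉ = 12 − 12 = 0
n=27: ⌈(28·239+456)/595⌉ − ⌈(27·239+456)/595⌉ = ⌈7148/595⌉ − ⌈6909/595⌉ = 13 − 12 = 1
n=28: ⌈(29·239+456)/595⌉ − ⌈(28·239+456)/595⌉ = ⌈7387/595⌉ − ⌈7148/595⌉ = 13 − 13 = 0
n=29: ⌈(30·239+456)/595⌉ − ⌈(29·239+456)/595⌉ = ⌈7626/595⌉ − ⌈7387/595⌉ = 13 − 13 = 0
n=30: ⌈(31·239+456)/595⌉ − ⌈(30·239+456)/595⌉ = ⌈7865/595⌉ − ⌈7626/595⌉ = 14 − 13 = 1
n=31: ⌈(32·239+456)/595⌉ − ⌈(31·239+456)/595⌉ = ⌈8104/595⌉ − ⌈7865/595⌉ = 14 − 14 = 0
n=32: ⌈(33·239+456)/595⌉ − ⌈(32·239+456)/595⌉ = ⌈8343/595⌉ − ⌈8104/595⌉ = 15 − 14 = 1
n=33: ⌈(34·239+456)/595⌉ − ⌈(33·239+456)/595⌉ = ⌈8582/595⌉ − ⌈8343/595⌉ = 15 − 15 = 0
n=34: ⌈(35·239+456)/595⌉ − ⌈(34·239+456)/595⌉ = ⌈8821/595⌉ − ⌈8582/595⌉ = 15 − 15 = 0
n=35: ⌈(36·239+456)/595⌉ − ⌈(35·239+456)/595⌉ = ⌈9060/595⌉ − ⌈8821/595⌉ = 16 − 15 = 1
n=36: ⌈(37·239+456)/595⌉ − ⌈(36·239+456)/595⌉ = ⌈9299/595⌉ − ⌈9060/595⌉ = 16 − 16 = 0
n=37: ⌈(38·239+456)/595⌉ − ⌈(37·239+456)/595⌉ = ⌈9538/595⌉ − ⌈9299/595⌉ = 17 − 16 = 1
n=38: ⌈(39·239+456)/595⌉ − ⌈(38·239+456)/595⌉ = ⌈9777/595⌉ − ⌈9538/595⌉ = 17 − 17 = 0
n=39: ⌈(40·239+456)/595⌉ − ⌈(39·239+456)/595⌉ = ⌈10016/595⌉ − ⌈9777/595⌉ = 17 − 17 = 0
n=40: ⌈(41·239+456)/595⌉ − ⌈(40·239+456)/595⌉ = ⌈10255/595⌉ − ⌈10016/595⌉ = 18 − 17 = 1
n=41: ⌈(42·239+456)/595⌉ − ⌈(41·239+456)/595⌉ = ⌈10494/595⌉ − ⌈10255/595⌉ = 18 − 18 = 0
n=42: ⌈(43·239+456)/595⌉ − ⌈(42·239+456)/595⌉ = ⌈10733/595⌉ − ⌈10494/595⌉ = 19 − 18 = 1
n=43: ⌈(44·239+456)/595⌉ − ⌈(43·239+456)/595⌉ = ⌈10972/595⌉ − ⌈10733/595⌉ = 19 − 19 = 0
n=44: ⌈(45·239+456)/595⌉ − ⌈(44·239+456)/595⌉ = ⌈11211/595⌉ − ⌈10972/595⌉ = 19 − 19 = 0
n=45: ⌈(46·239+456)/595⌉ − ⌈(45·239+456)/595⌉ = ⌈11450/595⌉ − ⌈11211/595⌉ = 20 − 19 = 1
n=46: ⌈(47·239+456)/595⌉ − ⌈(46·239+456)/595⌉ = ⌈11689/595⌉ − ⌈11450/595⌉ = 20 − 20 = 0
n=47: ⌈(48·239+456)/595⌉ − ⌈(47·239+456)/595⌉ = ⌈11928/595⌉ − ⌈11689/595⌉ = 21 − 20 = 1
n=48: ⌈(49·239+456)/595⌉ − ⌈(48·239+456)/595⌉ = ⌈12167/595⌉ − ⌈11928/595⌉ = 21 − 21 = 0
n=49: ⌈(50·239+456)/595⌉ − ⌈(49·239+456)/595⌉ = ⌈12406/595⌉ − ⌈12167/595⌉ = 21 − 21 = 0
n=50: ⌈(51·239+456)/595⌉ − ⌈(50·239+456)/595⌉ = ⌈12645/595⌉ − ⌈12406/595⌉ = 22 − 21 = 1
n=51: ⌈(52·239+456)/595⌉ − ⌈(51·239+456)/595⌉ = ⌈12884/595⌉ − ⌈12645/595⌉ = 22 − 22 = 0
n=52: ⌈(53·239+456)/595⌉ − ⌈(52·239+456)/595⌉ = ⌈13123/595⌉ − ⌈12884/595⌉ = 23 − 22 = 1
n=53: ⌈(54·239+456)/595⌉ − ⌈(53·239+456)/595⌉ = ⌈13362/595⌉ − ⌈13123/595⌉ = 23 − 23 = 0
n=54: ⌈(55·239+456)/595⌉ − ⌈(54·239+456)/595⌉ = ⌈13601/595⌉ − ⌈13362/595⌉ = 23 − 23 = 0
n=55: ⌈(56·239+456)/595⌉ − ⌈(55·239+456)/595⌉ = ⌈13840/595⌉ − ⌈13601/595⌉ = 24 − 23 = 1
n=56: ⌈(57·239+456)/595⌉ − ⌈(56·239+456)/595⌉ = ⌈14079/595⌉ − ⌈13840/595⌉ = 24 − 24 = 0
n=57: ⌈(58·239+456)/595⌉ − ⌈(57·239+456)/595⌉ = ⌈14318/595⌉ − ⌈14079/595⌉ = 25 − 24 = 1
n=58: ⌈(59·239+456)/595⌉ − ⌈(58·239+456)/595⌉ = ⌈14557/595⌉ − ⌈14318/595⌉ = 25 − 25 = 0
n=59: ⌈(60·239+456)/595⌉ − ⌈(59·239+456)/595⌉ = ⌈14796/595⌉ − ⌈14557/595⌉ = 25 − 25 = 0
n=60: ⌈(61·239+456)/595⌉ − ⌈(60·239+456)/595⌉ = ⌈15035/595⌉ − ⌈14796/595⌉ = 26 − 25 = 1
n=61: ⌈(62·239+456)/595⌉ − ⌈(61·239+456)/595⌉ = ⌈15274/595⌉ − ⌈15035/595⌉ = 26 − 26 = 0
n=62: ⌈(63·239+456)/595⌉ − ⌈(62·239+456)/595⌉ = ⌈15513/595⌉ − ⌈15274/595⌉ = 27 − 26 = 1
n=63: ⌈(64·239+456)/595⌉ − ⌈(63·239+456)/595⌉ = ⌈15752/595⌉ − ⌈15513/595⌉ = 27 − 27 = 0
n=64: ⌈(65·239+456)/595⌉ − ⌈(64·239+456)/595⌉ = ⌈15991/595⌉ − ⌈15752/595⌉ = 27 − 27 = 0
n=65: ⌈(66·239+456)/595⌉ − ⌈(65·239+456)/595⌉ = ⌈16230/595⌉ − ⌈15991/595⌉ = 28 − 27 = 1
n=66: ⌈(67·239+456)/595⌉ − ⌈(66·239+456)/595⌉ = ⌈16469/595⌉ − ⌈16230/595⌉ = 28 − 28 = 0


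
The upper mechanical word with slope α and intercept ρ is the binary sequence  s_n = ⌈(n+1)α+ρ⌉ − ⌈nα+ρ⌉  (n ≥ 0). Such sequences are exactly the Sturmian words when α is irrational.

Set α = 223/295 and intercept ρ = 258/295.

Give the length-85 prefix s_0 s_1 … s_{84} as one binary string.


n=0: ⌈(1·223+258)/295⌉ − ⌈(0·223+258)/295⌉ = ⌈481/295⌉ − ⌈258/295⌉ = 2 − 1 = 1
n=1: ⌈(2·223+258)/295⌉ − ⌈(1·223+258)/295⌉ = ⌈704/295⌉ − ⌈481/295⌉ = 3 − 2 = 1
n=2: ⌈(3·223+258)/295⌉ − ⌈(2·223+258)/295⌉ = ⌈927/295⌉ − ⌈704/295⌉ = 4 − 3 = 1
n=3: ⌈(4·223+258)/295⌉ − ⌈(3·223+258)/295⌉ = ⌈1150/295⌉ − ⌈927/295⌉ = 4 − 4 = 0
n=4: ⌈(5·223+258)/295⌉ − ⌈(4·223+258)/295⌉ = ⌈1373/295⌉ − ⌈1150/295⌉ = 5 − 4 = 1
n=5: ⌈(6·223+258)/295⌉ − ⌈(5·223+258)/295⌉ = ⌈1596/295⌉ − ⌈1373/295⌉ = 6 − 5 = 1
n=6: ⌈(7·223+258)/295⌉ − ⌈(6·223+258)/295⌉ = ⌈1819/295⌉ − ⌈1596/295⌉ = 7 − 6 = 1
n=7: ⌈(8·223+258)/295⌉ − ⌈(7·223+258)/295⌉ = ⌈2042/295⌉ − ⌈1819/295⌉ = 7 − 7 = 0
n=8: ⌈(9·223+258)/295⌉ − ⌈(8·223+258)/295⌉ = ⌈2265/295⌉ − ⌈2042/295⌉ = 8 − 7 = 1
n=9: ⌈(10·223+258)/295⌉ − ⌈(9·223+258)/295⌉ = ⌈2488/295⌉ − ⌈2265/295⌉ = 9 − 8 = 1
n=10: ⌈(11·223+258)/295⌉ − ⌈(10·223+258)/295⌉ = ⌈2711/295⌉ − ⌈2488/295⌉ = 10 − 9 = 1
n=11: ⌈(12·223+258)/295⌉ − ⌈(11·223+258)/295⌉ = ⌈2934/295⌉ − ⌈2711/295⌉ = 10 − 10 = 0
n=12: ⌈(13·223+258)/295⌉ − ⌈(12·223+258)/295⌉ = ⌈3157/295⌉ − ⌈2934/295⌉ = 11 − 10 = 1
n=13: ⌈(14·223+258)/295⌉ − ⌈(13·223+258)/295⌉ = ⌈3380/295⌉ − ⌈3157/295⌉ = 12 − 11 = 1
n=14: ⌈(15·223+258)/295⌉ − ⌈(14·223+258)/295⌉ = ⌈3603/295⌉ − ⌈3380/295⌉ = 13 − 12 = 1
n=15: ⌈(16·223+258)/295⌉ − ⌈(15·223+258)/295⌉ = ⌈3826/295⌉ − ⌈3603/295⌉ = 13 − 13 = 0
n=16: ⌈(17·223+258)/295⌉ − ⌈(16·223+258)/295⌉ = ⌈4049/295⌉ − ⌈3826/295⌉ = 14 − 13 = 1
n=17: ⌈(18·223+258)/295⌉ − ⌈(17·223+258)/295⌉ = ⌈4272/295⌉ − ⌈4049/295⌉ = 15 − 14 = 1
n=18: ⌈(19·223+258)/295⌉ − ⌈(18·223+258)/295⌉ = ⌈4495/295⌉ − ⌈4272/295⌉ = 16 − 15 = 1
n=19: ⌈(20·223+258)/295⌉ − ⌈(19·223+258)/295⌉ = ⌈4718/295⌉ − ⌈4495/295⌉ = 16 − 16 = 0
n=20: ⌈(21·223+258)/295⌉ − ⌈(20·223+258)/295⌉ = ⌈4941/295⌉ − ⌈4718/295⌉ = 17 − 16 = 1
n=21: ⌈(22·223+258)/295⌉ − ⌈(21·223+258)/295⌉ = ⌈5164/295⌉ − ⌈4941/295⌉ = 18 − 17 = 1
n=22: ⌈(23·223+258)/295⌉ − ⌈(22·223+258)/295⌉ = ⌈5387/295⌉ − ⌈5164/295⌉ = 19 − 18 = 1
n=23: ⌈(24·223+258)/295⌉ − ⌈(23·223+258)/295⌉ = ⌈5610/295⌉ − ⌈5387/295⌉ = 20 − 19 = 1
n=24: ⌈(25·223+258)/295⌉ − ⌈(24·223+258)/295⌉ = ⌈5833/295⌉ − ⌈5610/295⌉ = 20 − 20 = 0
n=25: ⌈(26·223+258)/295⌉ − ⌈(25·223+258)/295⌉ = ⌈6056/295⌉ − ⌈5833/295⌉ = 21 − 20 = 1
n=26: ⌈(27·223+258)/295⌉ − ⌈(26·223+258)/295⌉ = ⌈6279/295⌉ − ⌈6056/295⌉ = 22 − 21 = 1
n=27: ⌈(28·223+258)/295⌉ − ⌈(27·223+258)/295⌉ = ⌈6502/295⌉ − ⌈6279/295⌉ = 23 − 22 = 1
n=28: ⌈(29·223+258)/295⌉ − ⌈(28·223+258)/295⌉ = ⌈6725/295⌉ − ⌈6502/295⌉ = 23 − 23 = 0
n=29: ⌈(30·223+258)/295⌉ − ⌈(29·223+258)/295⌉ = ⌈6948/295⌉ − ⌈6725/295⌉ = 24 − 23 = 1
n=30: ⌈(31·223+258)/295⌉ − ⌈(30·223+258)/295⌉ = ⌈7171/295⌉ − ⌈6948/295⌉ = 25 − 24 = 1
n=31: ⌈(32·223+258)/295⌉ − ⌈(31·223+258)/295⌉ = ⌈7394/295⌉ − ⌈7171/295⌉ = 26 − 25 = 1
n=32: ⌈(33·223+258)/295⌉ − ⌈(32·223+258)/295⌉ = ⌈7617/295⌉ − ⌈7394/295⌉ = 26 − 26 = 0
n=33: ⌈(34·223+258)/295⌉ − ⌈(33·223+258)/295⌉ = ⌈7840/295⌉ − ⌈7617/295⌉ = 27 − 26 = 1
n=34: ⌈(35·223+258)/295⌉ − ⌈(34·223+258)/295⌉ = ⌈8063/295⌉ − ⌈7840/295⌉ = 28 − 27 = 1
n=35: ⌈(36·223+258)/295⌉ − ⌈(35·223+258)/295⌉ = ⌈8286/295⌉ − ⌈8063/295⌉ = 29 − 28 = 1
n=36: ⌈(37·223+258)/295⌉ − ⌈(36·223+258)/295⌉ = ⌈8509/295⌉ − ⌈8286/295⌉ = 29 − 29 = 0
n=37: ⌈(38·223+258)/295⌉ − ⌈(37·223+258)/295⌉ = ⌈8732/295⌉ − ⌈8509/295⌉ = 30 − 29 = 1
n=38: ⌈(39·223+258)/295⌉ − ⌈(38·223+258)/295⌉ = ⌈8955/295⌉ − ⌈8732/295⌉ = 31 − 30 = 1
n=39: ⌈(40·223+258)/295⌉ − ⌈(39·223+258)/295⌉ = ⌈9178/295⌉ − ⌈8955/295⌉ = 32 − 31 = 1
n=40: ⌈(41·223+258)/295⌉ − ⌈(40·223+258)/295⌉ = ⌈9401/295⌉ − ⌈9178/295⌉ = 32 − 32 = 0
n=41: ⌈(42·223+258)/295⌉ − ⌈(41·223+258)/295⌉ = ⌈9624/295⌉ − ⌈9401/295⌉ = 33 − 32 = 1
n=42: ⌈(43·223+258)/295⌉ − ⌈(42·223+258)/295⌉ = ⌈9847/295⌉ − ⌈9624/295⌉ = 34 − 33 = 1
n=43: ⌈(44·223+258)/295⌉ − ⌈(43·223+258)/295⌉ = ⌈10070/295⌉ − ⌈9847/295⌉ = 35 − 34 = 1
n=44: ⌈(45·223+258)/295⌉ − ⌈(44·223+258)/295⌉ = ⌈10293/295⌉ − ⌈10070/295⌉ = 35 − 35 = 0
n=45: ⌈(46·223+258)/295⌉ − ⌈(45·223+258)/295⌉ = ⌈10516/295⌉ − ⌈10293/295⌉ = 36 − 35 = 1
n=46: ⌈(47·223+258)/295⌉ − ⌈(46·223+258)/295⌉ = ⌈10739/295⌉ − ⌈10516/295⌉ = 37 − 36 = 1
n=47: ⌈(48·223+258)/295⌉ − ⌈(47·223+258)/295⌉ = ⌈10962/295⌉ − ⌈10739/295⌉ = 38 − 37 = 1
n=48: ⌈(49·223+258)/295⌉ − ⌈(48·223+258)/295⌉ = ⌈11185/295⌉ − ⌈10962/295⌉ = 38 − 38 = 0
n=49: ⌈(50·223+258)/295⌉ − ⌈(49·223+258)/295⌉ = ⌈11408/295⌉ − ⌈11185/295⌉ = 39 − 38 = 1
n=50: ⌈(51·223+258)/295⌉ − ⌈(50·223+258)/295⌉ = ⌈11631/295⌉ − ⌈11408/295⌉ = 40 − 39 = 1
n=51: ⌈(52·223+258)/295⌉ − ⌈(51·223+258)/295⌉ = ⌈11854/295⌉ − ⌈11631/295⌉ = 41 − 40 = 1
n=52: ⌈(53·223+258)/295⌉ − ⌈(52·223+258)/295⌉ = ⌈12077/295⌉ − ⌈11854/295⌉ = 41 − 41 = 0
n=53: ⌈(54·223+258)/295⌉ − ⌈(53·223+258)/295⌉ = ⌈12300/295⌉ − ⌈12077/295⌉ = 42 − 41 = 1
n=54: ⌈(55·223+258)/295⌉ − ⌈(54·223+258)/295⌉ = ⌈12523/295⌉ − ⌈12300/295⌉ = 43 − 42 = 1
n=55: ⌈(56·223+258)/295⌉ − ⌈(55·223+258)/295⌉ = ⌈12746/295⌉ − ⌈12523/295⌉ = 44 − 43 = 1
n=56: ⌈(57·223+258)/295⌉ − ⌈(56·223+258)/295⌉ = ⌈12969/295⌉ − ⌈12746/295⌉ = 44 − 44 = 0
n=57: ⌈(58·223+258)/295⌉ − ⌈(57·223+258)/295⌉ = ⌈13192/295⌉ − ⌈12969/295⌉ = 45 − 44 = 1
n=58: ⌈(59·223+258)/295⌉ − ⌈(58·223+258)/295⌉ = ⌈13415/295⌉ − ⌈13192/295⌉ = 46 − 45 = 1
n=59: ⌈(60·223+258)/295⌉ − ⌈(59·223+258)/295⌉ = ⌈13638/295⌉ − ⌈13415/295⌉ = 47 − 46 = 1
n=60: ⌈(61·223+258)/295⌉ − ⌈(60·223+258)/295⌉ = ⌈13861/295⌉ − ⌈13638/295⌉ = 47 − 47 = 0
n=61: ⌈(62·223+258)/295⌉ − ⌈(61·223+258)/295⌉ = ⌈14084/295⌉ − ⌈13861/295⌉ = 48 − 47 = 1
n=62: ⌈(63·223+258)/295⌉ − ⌈(62·223+258)/295⌉ = ⌈14307/295⌉ − ⌈14084/295⌉ = 49 − 48 = 1
n=63: ⌈(64·223+258)/295⌉ − ⌈(63·223+258)/295⌉ = ⌈14530/295⌉ − ⌈14307/295⌉ = 50 − 49 = 1
n=64: ⌈(65·223+258)/295⌉ − ⌈(64·223+258)/295⌉ = ⌈14753/295⌉ − ⌈14530/295⌉ = 51 − 50 = 1
n=65: ⌈(66·223+258)/295⌉ − ⌈(65·223+258)/295⌉ = ⌈14976/295⌉ − ⌈14753/295⌉ = 51 − 51 = 0
n=66: ⌈(67·223+258)/295⌉ − ⌈(66·223+258)/295⌉ = ⌈15199/295⌉ − ⌈14976/295⌉ = 52 − 51 = 1
n=67: ⌈(68·223+258)/295⌉ − ⌈(67·223+258)/295⌉ = ⌈15422/295⌉ − ⌈15199/295⌉ = 53 − 52 = 1
n=68: ⌈(69·223+258)/295⌉ − ⌈(68·223+258)/295⌉ = ⌈15645/295⌉ − ⌈15422/295⌉ = 54 − 53 = 1
n=69: ⌈(70·223+258)/295⌉ − ⌈(69·223+258)/295⌉ = ⌈15868/295⌉ − ⌈15645/295⌉ = 54 − 54 = 0
n=70: ⌈(71·223+258)/295⌉ − ⌈(70·223+258)/295⌉ = ⌈16091/295⌉ − ⌈15868/295⌉ = 55 − 54 = 1
n=71: ⌈(72·223+258)/295⌉ − ⌈(71·223+258)/295⌉ = ⌈16314/295⌉ − ⌈16091/295⌉ = 56 − 55 = 1
n=72: ⌈(73·223+258)/295⌉ − ⌈(72·223+258)/295⌉ = ⌈16537/295⌉ − ⌈16314/295⌉ = 57 − 56 = 1
n=73: ⌈(74·223+258)/295⌉ − ⌈(73·223+258)/295⌉ = ⌈16760/295⌉ − ⌈16537/295⌉ = 57 − 57 = 0
n=74: ⌈(75·223+258)/295⌉ − ⌈(74·223+258)/295⌉ = ⌈16983/295⌉ − ⌈16760/295⌉ = 58 − 57 = 1
n=75: ⌈(76·223+258)/295⌉ − ⌈(75·223+258)/295⌉ = ⌈17206/295⌉ − ⌈16983/295⌉ = 59 − 58 = 1
n=76: ⌈(77·223+258)/295⌉ − ⌈(76·223+258)/295⌉ = ⌈17429/295⌉ − ⌈17206/295⌉ = 60 − 59 = 1
n=77: ⌈(78·223+258)/295⌉ − ⌈(77·223+258)/295⌉ = ⌈17652/295⌉ − ⌈17429/295⌉ = 60 − 60 = 0
n=78: ⌈(79·223+258)/295⌉ − ⌈(78·223+258)/295⌉ = ⌈17875/295⌉ − ⌈17652/295⌉ = 61 − 60 = 1
n=79: ⌈(80·223+258)/295⌉ − ⌈(79·223+258)/295⌉ = ⌈18098/295⌉ − ⌈17875/295⌉ = 62 − 61 = 1
n=80: ⌈(81·223+258)/295⌉ − ⌈(80·223+258)/295⌉ = ⌈18321/295⌉ − ⌈18098/295⌉ = 63 − 62 = 1
n=81: ⌈(82·223+258)/295⌉ − ⌈(81·223+258)/295⌉ = ⌈18544/295⌉ − ⌈18321/295⌉ = 63 − 63 = 0
n=82: ⌈(83·223+258)/295⌉ − ⌈(82·223+258)/295⌉ = ⌈18767/295⌉ − ⌈18544/295⌉ = 64 − 63 = 1
n=83: ⌈(84·223+258)/295⌉ − ⌈(83·223+258)/295⌉ = ⌈18990/295⌉ − ⌈18767/295⌉ = 65 − 64 = 1
n=84: ⌈(85·223+258)/295⌉ − ⌈(84·223+258)/295⌉ = ⌈19213/295⌉ − ⌈18990/295⌉ = 66 − 65 = 1

1110111011101110111011110111011101110111011101110111011101110111101110111011101110111


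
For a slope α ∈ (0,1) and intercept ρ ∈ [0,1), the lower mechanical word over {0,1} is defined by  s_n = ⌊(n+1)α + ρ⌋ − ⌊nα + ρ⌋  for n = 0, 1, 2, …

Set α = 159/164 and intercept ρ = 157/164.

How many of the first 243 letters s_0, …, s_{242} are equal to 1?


236

#1s = Σ_{n=0}^{242} s_n = Σ_{n=0}^{242} (⌊(n+1)α+ρ⌋ − ⌊nα+ρ⌋)
the sum telescopes: every ⌊nα+ρ⌋ with 0 < n < 243 appears once with + and once with −, leaving ⌊243α+ρ⌋ − ⌊0·α+ρ⌋
243α + ρ = (243·159 + 157) / 164 = 38794/164
ρ = 157/164
⌊38794/164⌋ = 236,  ⌊157/164⌋ = 0
#1s = 236 − 0 = 236


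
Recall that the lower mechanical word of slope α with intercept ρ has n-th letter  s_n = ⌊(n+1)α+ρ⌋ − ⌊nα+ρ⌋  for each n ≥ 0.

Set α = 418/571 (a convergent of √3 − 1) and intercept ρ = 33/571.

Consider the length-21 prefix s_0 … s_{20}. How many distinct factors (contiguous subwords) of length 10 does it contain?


t_n = ⌊(n·418+33)/571⌋ for n = 0 … 21:
  n=0…9: ⌊33/571⌋=0 ⌊451/571⌋=0 ⌊869/571⌋=1 ⌊1287/571⌋=2 ⌊1705/571⌋=2 ⌊2123/571⌋=3 ⌊2541/571⌋=4 ⌊2959/571⌋=5 ⌊3377/571⌋=5 ⌊3795/571⌋=6
  n=10…19: ⌊4213/571⌋=7 ⌊4631/571⌋=8 ⌊5049/571⌋=8 ⌊5467/571⌋=9 ⌊5885/571⌋=10 ⌊6303/571⌋=11 ⌊6721/571⌋=11 ⌊7139/571⌋=12 ⌊7557/571⌋=13 ⌊7975/571⌋=13
  n=20…21: ⌊8393/571⌋=14 ⌊8811/571⌋=15
s_n = t_(n+1) − t_n for n = 0 … 20 gives
prefix = 011011101110111011011
slide a length-10 window over [0..9] … [11..20] (12 windows); first occurrence of each distinct factor:
  [  0..  9] 0110111011
  [  1.. 10] 1101110111
  [  2.. 11] 1011101110
  [  3.. 12] 0111011101
  [  4.. 13] 1110111011
  [  9.. 18] 1101110110
  [ 10.. 19] 1011101101
  [ 11.. 20] 0111011011
  (the other 4 windows repeat one of these)
distinct factors: {0110111011, 0111011011, 0111011101, 1011101101, 1011101110, 1101110110, 1101110111, 1110111011}
count = 8  (Sturmian bound for length 10 is 11)

8


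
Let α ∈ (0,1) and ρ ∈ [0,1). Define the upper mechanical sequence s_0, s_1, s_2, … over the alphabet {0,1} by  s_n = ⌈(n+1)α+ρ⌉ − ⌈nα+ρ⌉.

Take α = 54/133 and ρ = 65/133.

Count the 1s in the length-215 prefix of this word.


87

#1s = Σ_{n=0}^{214} s_n = Σ_{n=0}^{214} (⌈(n+1)α+ρ⌉ − ⌈nα+ρ⌉)
the sum telescopes: every ⌈nα+ρ⌉ with 0 < n < 215 appears once with + and once with −, leaving ⌈215α+ρ⌉ − ⌈0·α+ρ⌉
215α + ρ = (215·54 + 65) / 133 = 11675/133
ρ = 65/133
⌈11675/133⌉ = 88,  ⌈65/133⌉ = 1
#1s = 88 − 1 = 87


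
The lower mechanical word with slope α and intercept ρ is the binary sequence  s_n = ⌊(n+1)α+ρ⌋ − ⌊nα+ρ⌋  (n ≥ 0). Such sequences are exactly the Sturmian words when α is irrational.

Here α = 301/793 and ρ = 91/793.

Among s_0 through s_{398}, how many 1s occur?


#1s = Σ_{n=0}^{398} s_n = Σ_{n=0}^{398} (⌊(n+1)α+ρ⌋ − ⌊nα+ρ⌋)
the sum telescopes: every ⌊nα+ρ⌋ with 0 < n < 399 appears once with + and once with −, leaving ⌊399α+ρ⌋ − ⌊0·α+ρ⌋
399α + ρ = (399·301 + 91) / 793 = 120190/793
ρ = 91/793
⌊120190/793⌋ = 151,  ⌊91/793⌋ = 0
#1s = 151 − 0 = 151

151


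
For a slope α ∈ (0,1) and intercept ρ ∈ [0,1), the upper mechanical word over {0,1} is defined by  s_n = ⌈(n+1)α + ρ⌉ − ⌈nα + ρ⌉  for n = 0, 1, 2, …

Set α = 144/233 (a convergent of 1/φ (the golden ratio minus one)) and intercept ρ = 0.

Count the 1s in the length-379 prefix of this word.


#1s = Σ_{n=0}^{378} s_n = Σ_{n=0}^{378} (⌈(n+1)α+ρ⌉ − ⌈nα+ρ⌉)
the sum telescopes: every ⌈nα+ρ⌉ with 0 < n < 379 appears once with + and once with −, leaving ⌈379α+ρ⌉ − ⌈0·α+ρ⌉
379α + ρ = (379·144) / 233 = 54576/233
ρ = 0/233
⌈54576/233⌉ = 235,  ⌈0/233⌉ = 0
#1s = 235 − 0 = 235

235


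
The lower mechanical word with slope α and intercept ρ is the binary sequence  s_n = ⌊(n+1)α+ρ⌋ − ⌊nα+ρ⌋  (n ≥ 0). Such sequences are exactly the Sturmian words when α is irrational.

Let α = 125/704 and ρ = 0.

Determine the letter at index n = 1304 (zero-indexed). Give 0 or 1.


(n+1)α + ρ = (1305·125) / 704 = 163125/704
nα + ρ     = (1304·125) / 704 = 163000/704
⌊163125/704⌋ = 231,  ⌊163000/704⌋ = 231
s_{1304} = 231 − 231 = 0

0


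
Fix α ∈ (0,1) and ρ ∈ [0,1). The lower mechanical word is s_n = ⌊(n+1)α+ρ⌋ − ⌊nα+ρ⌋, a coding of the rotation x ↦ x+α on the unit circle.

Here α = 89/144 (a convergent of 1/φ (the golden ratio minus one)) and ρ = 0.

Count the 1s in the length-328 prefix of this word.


#1s = Σ_{n=0}^{327} s_n = Σ_{n=0}^{327} (⌊(n+1)α+ρ⌋ − ⌊nα+ρ⌋)
the sum telescopes: every ⌊nα+ρ⌋ with 0 < n < 328 appears once with + and once with −, leaving ⌊328α+ρ⌋ − ⌊0·α+ρ⌋
328α + ρ = (328·89) / 144 = 29192/144
ρ = 0/144
⌊29192/144⌋ = 202,  ⌊0/144⌋ = 0
#1s = 202 − 0 = 202

202


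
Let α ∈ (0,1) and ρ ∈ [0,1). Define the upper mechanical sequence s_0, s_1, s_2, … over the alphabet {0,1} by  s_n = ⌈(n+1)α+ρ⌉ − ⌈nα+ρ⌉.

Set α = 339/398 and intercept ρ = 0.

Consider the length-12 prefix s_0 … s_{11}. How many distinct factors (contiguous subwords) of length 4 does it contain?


t_n = ⌈(n·339)/398⌉ for n = 0 … 12:
  n=0…9: ⌈0/398⌉=0 ⌈339/398⌉=1 ⌈678/398⌉=2 ⌈1017/398⌉=3 ⌈1356/398⌉=4 ⌈1695/398⌉=5 ⌈2034/398⌉=6 ⌈2373/398⌉=6 ⌈2712/398⌉=7 ⌈3051/398⌉=8
  n=10…12: ⌈3390/398⌉=9 ⌈3729/398⌉=10 ⌈4068/398⌉=11
s_n = t_(n+1) − t_n for n = 0 … 11 gives
prefix = 111111011111
slide a length-4 window over [0..3] … [8..11] (9 windows); first occurrence of each distinct factor:
  [  0..  3] 1111
  [  3..  6] 1110
  [  4..  7] 1101
  [  5..  8] 1011
  [  6..  9] 0111
  (the other 4 windows repeat one of these)
distinct factors: {0111, 1011, 1101, 1110, 1111}
count = 5  (Sturmian bound for length 4 is 5)

5


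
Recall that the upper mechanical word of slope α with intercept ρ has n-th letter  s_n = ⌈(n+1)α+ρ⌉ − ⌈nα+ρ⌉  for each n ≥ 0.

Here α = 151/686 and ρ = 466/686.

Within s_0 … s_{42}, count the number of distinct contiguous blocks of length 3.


4

t_n = ⌈(n·151+466)/686⌉ for n = 0 … 43:
  n=0…9: ⌈466/686⌉=1 ⌈617/686⌉=1 ⌈768/686⌉=2 ⌈919/686⌉=2 ⌈1070/686⌉=2 ⌈1221/686⌉=2 ⌈1372/686⌉=2 ⌈1523/686⌉=3 ⌈1674/686⌉=3 ⌈1825/686⌉=3
  n=10…19: ⌈1976/686⌉=3 ⌈2127/686⌉=4 ⌈2278/686⌉=4 ⌈2429/686⌉=4 ⌈2580/686⌉=4 ⌈2731/686⌉=4 ⌈2882/686⌉=5 ⌈3033/686⌉=5 ⌈3184/686⌉=5 ⌈3335/686⌉=5
  n=20…29: ⌈3486/686⌉=6 ⌈3637/686⌉=6 ⌈3788/686⌉=6 ⌈3939/686⌉=6 ⌈4090/686⌉=6 ⌈4241/686⌉=7 ⌈4392/686⌉=7 ⌈4543/686⌉=7 ⌈4694/686⌉=7 ⌈4845/686⌉=8
  n=30…39: ⌈4996/686⌉=8 ⌈5147/686⌉=8 ⌈5298/686⌉=8 ⌈5449/686⌉=8 ⌈5600/686⌉=9 ⌈5751/686⌉=9 ⌈5902/686⌉=9 ⌈6053/686⌉=9 ⌈6204/686⌉=10 ⌈6355/686⌉=10
  n=40…43: ⌈6506/686⌉=10 ⌈6657/686⌉=10 ⌈6808/686⌉=10 ⌈6959/686⌉=11
s_n = t_(n+1) − t_n for n = 0 … 42 gives
prefix = 0100001000100001000100001000100001000100001
slide a length-3 window over [0..2] … [40..42] (41 windows); first occurrence of each distinct factor:
  [  0..  2] 010
  [  1..  3] 100
  [  2..  4] 000
  [  4..  6] 001
  (the other 37 windows repeat one of these)
distinct factors: {000, 001, 010, 100}
count = 4  (Sturmian bound for length 3 is 4)


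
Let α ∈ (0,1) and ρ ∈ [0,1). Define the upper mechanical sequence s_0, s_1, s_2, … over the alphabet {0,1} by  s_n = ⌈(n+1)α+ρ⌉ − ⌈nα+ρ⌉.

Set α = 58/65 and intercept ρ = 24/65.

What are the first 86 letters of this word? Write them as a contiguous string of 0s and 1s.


n=0: ⌈(1·58+24)/65⌉ − ⌈(0·58+24)/65⌉ = ⌈82/65⌉ − ⌈24/65⌉ = 2 − 1 = 1
n=1: ⌈(2·58+24)/65⌉ − ⌈(1·58+24)/65⌉ = ⌈140/65⌉ − ⌈82/65⌉ = 3 − 2 = 1
n=2: ⌈(3·58+24)/65⌉ − ⌈(2·58+24)/65⌉ = ⌈198/65⌉ − ⌈140/65⌉ = 4 − 3 = 1
n=3: ⌈(4·58+24)/65⌉ − ⌈(3·58+24)/65⌉ = ⌈256/65⌉ − ⌈198/65⌉ = 4 − 4 = 0
n=4: ⌈(5·58+24)/65⌉ − ⌈(4·58+24)/65⌉ = ⌈314/65⌉ − ⌈256/65⌉ = 5 − 4 = 1
n=5: ⌈(6·58+24)/65⌉ − ⌈(5·58+24)/65⌉ = ⌈372/65⌉ − ⌈314/65⌉ = 6 − 5 = 1
n=6: ⌈(7·58+24)/65⌉ − ⌈(6·58+24)/65⌉ = ⌈430/65⌉ − ⌈372/65⌉ = 7 − 6 = 1
n=7: ⌈(8·58+24)/65⌉ − ⌈(7·58+24)/65⌉ = ⌈488/65⌉ − ⌈430/65⌉ = 8 − 7 = 1
n=8: ⌈(9·58+24)/65⌉ − ⌈(8·58+24)/65⌉ = ⌈546/65⌉ − ⌈488/65⌉ = 9 − 8 = 1
n=9: ⌈(10·58+24)/65⌉ − ⌈(9·58+24)/65⌉ = ⌈604/65⌉ − ⌈546/65⌉ = 10 − 9 = 1
n=10: ⌈(11·58+24)/65⌉ − ⌈(10·58+24)/65⌉ = ⌈662/65⌉ − ⌈604/65⌉ = 11 − 10 = 1
n=11: ⌈(12·58+24)/65⌉ − ⌈(11·58+24)/65⌉ = ⌈720/65⌉ − ⌈662/65⌉ = 12 − 11 = 1
n=12: ⌈(13·58+24)/65⌉ − ⌈(12·58+24)/65⌉ = ⌈778/65⌉ − ⌈720/65⌉ = 12 − 12 = 0
n=13: ⌈(14·58+24)/65⌉ − ⌈(13·58+24)/65⌉ = ⌈836/65⌉ − ⌈778/65⌉ = 13 − 12 = 1
n=14: ⌈(15·58+24)/65⌉ − ⌈(14·58+24)/65⌉ = ⌈894/65⌉ − ⌈836/65⌉ = 14 − 13 = 1
n=15: ⌈(16·58+24)/65⌉ − ⌈(15·58+24)/65⌉ = ⌈952/65⌉ − ⌈894/65⌉ = 15 − 14 = 1
n=16: ⌈(17·58+24)/65⌉ − ⌈(16·58+24)/65⌉ = ⌈1010/65⌉ − ⌈952/65⌉ = 16 − 15 = 1
n=17: ⌈(18·58+24)/65⌉ − ⌈(17·58+24)/65⌉ = ⌈1068/65⌉ − ⌈1010/65⌉ = 17 − 16 = 1
n=18: ⌈(19·58+24)/65⌉ − ⌈(18·58+24)/65⌉ = ⌈1126/65⌉ − ⌈1068/65⌉ = 18 − 17 = 1
n=19: ⌈(20·58+24)/65⌉ − ⌈(19·58+24)/65⌉ = ⌈1184/65⌉ − ⌈1126/65⌉ = 19 − 18 = 1
n=20: ⌈(21·58+24)/65⌉ − ⌈(20·58+24)/65⌉ = ⌈1242/65⌉ − ⌈1184/65⌉ = 20 − 19 = 1
n=21: ⌈(22·58+24)/65⌉ − ⌈(21·58+24)/65⌉ = ⌈1300/65⌉ − ⌈1242/65⌉ = 20 − 20 = 0
n=22: ⌈(23·58+24)/65⌉ − ⌈(22·58+24)/65⌉ = ⌈1358/65⌉ − ⌈1300/65⌉ = 21 − 20 = 1
n=23: ⌈(24·58+24)/65⌉ − ⌈(23·58+24)/65⌉ = ⌈1416/65⌉ − ⌈1358/65⌉ = 22 − 21 = 1
n=24: ⌈(25·58+24)/65⌉ − ⌈(24·58+24)/65⌉ = ⌈1474/65⌉ − ⌈1416/65⌉ = 23 − 22 = 1
n=25: ⌈(26·58+24)/65⌉ − ⌈(25·58+24)/65⌉ = ⌈1532/65⌉ − ⌈1474/65⌉ = 24 − 23 = 1
n=26: ⌈(27·58+24)/65⌉ − ⌈(26·58+24)/65⌉ = ⌈1590/65⌉ − ⌈1532/65⌉ = 25 − 24 = 1
n=27: ⌈(28·58+24)/65⌉ − ⌈(27·58+24)/65⌉ = ⌈1648/65⌉ − ⌈1590/65⌉ = 26 − 25 = 1
n=28: ⌈(29·58+24)/65⌉ − ⌈(28·58+24)/65⌉ = ⌈1706/65⌉ − ⌈1648/65⌉ = 27 − 26 = 1
n=29: ⌈(30·58+24)/65⌉ − ⌈(29·58+24)/65⌉ = ⌈1764/65⌉ − ⌈1706/65⌉ = 28 − 27 = 1
n=30: ⌈(31·58+24)/65⌉ − ⌈(30·58+24)/65⌉ = ⌈1822/65⌉ − ⌈1764/65⌉ = 29 − 28 = 1
n=31: ⌈(32·58+24)/65⌉ − ⌈(31·58+24)/65⌉ = ⌈1880/65⌉ − ⌈1822/65⌉ = 29 − 29 = 0
n=32: ⌈(33·58+24)/65⌉ − ⌈(32·58+24)/65⌉ = ⌈1938/65⌉ − ⌈1880/65⌉ = 30 − 29 = 1
n=33: ⌈(34·58+24)/65⌉ − ⌈(33·58+24)/65⌉ = ⌈1996/65⌉ − ⌈1938/65⌉ = 31 − 30 = 1
n=34: ⌈(35·58+24)/65⌉ − ⌈(34·58+24)/65⌉ = ⌈2054/65⌉ − ⌈1996/65⌉ = 32 − 31 = 1
n=35: ⌈(36·58+24)/65⌉ − ⌈(35·58+24)/65⌉ = ⌈2112/65⌉ − ⌈2054/65⌉ = 33 − 32 = 1
n=36: ⌈(37·58+24)/65⌉ − ⌈(36·58+24)/65⌉ = ⌈2170/65⌉ − ⌈2112/65⌉ = 34 − 33 = 1
n=37: ⌈(38·58+24)/65⌉ − ⌈(37·58+24)/65⌉ = ⌈2228/65⌉ − ⌈2170/65⌉ = 35 − 34 = 1
n=38: ⌈(39·58+24)/65⌉ − ⌈(38·58+24)/65⌉ = ⌈2286/65⌉ − ⌈2228/65⌉ = 36 − 35 = 1
n=39: ⌈(40·58+24)/65⌉ − ⌈(39·58+24)/65⌉ = ⌈2344/65⌉ − ⌈2286/65⌉ = 37 − 36 = 1
n=40: ⌈(41·58+24)/65⌉ − ⌈(40·58+24)/65⌉ = ⌈2402/65⌉ − ⌈2344/65⌉ = 37 − 37 = 0
n=41: ⌈(42·58+24)/65⌉ − ⌈(41·58+24)/65⌉ = ⌈2460/65⌉ − ⌈2402/65⌉ = 38 − 37 = 1
n=42: ⌈(43·58+24)/65⌉ − ⌈(42·58+24)/65⌉ = ⌈2518/65⌉ − ⌈2460/65⌉ = 39 − 38 = 1
n=43: ⌈(44·58+24)/65⌉ − ⌈(43·58+24)/65⌉ = ⌈2576/65⌉ − ⌈2518/65⌉ = 40 − 39 = 1
n=44: ⌈(45·58+24)/65⌉ − ⌈(44·58+24)/65⌉ = ⌈2634/65⌉ − ⌈2576/65⌉ = 41 − 40 = 1
n=45: ⌈(46·58+24)/65⌉ − ⌈(45·58+24)/65⌉ = ⌈2692/65⌉ − ⌈2634/65⌉ = 42 − 41 = 1
n=46: ⌈(47·58+24)/65⌉ − ⌈(46·58+24)/65⌉ = ⌈2750/65⌉ − ⌈2692/65⌉ = 43 − 42 = 1
n=47: ⌈(48·58+24)/65⌉ − ⌈(47·58+24)/65⌉ = ⌈2808/65⌉ − ⌈2750/65⌉ = 44 − 43 = 1
n=48: ⌈(49·58+24)/65⌉ − ⌈(48·58+24)/65⌉ = ⌈2866/65⌉ − ⌈2808/65⌉ = 45 − 44 = 1
n=49: ⌈(50·58+24)/65⌉ − ⌈(49·58+24)/65⌉ = ⌈2924/65⌉ − ⌈2866/65⌉ = 45 − 45 = 0
n=50: ⌈(51·58+24)/65⌉ − ⌈(50·58+24)/65⌉ = ⌈2982/65⌉ − ⌈2924/65⌉ = 46 − 45 = 1
n=51: ⌈(52·58+24)/65⌉ − ⌈(51·58+24)/65⌉ = ⌈3040/65⌉ − ⌈2982/65⌉ = 47 − 46 = 1
n=52: ⌈(53·58+24)/65⌉ − ⌈(52·58+24)/65⌉ = ⌈3098/65⌉ − ⌈3040/65⌉ = 48 − 47 = 1
n=53: ⌈(54·58+24)/65⌉ − ⌈(53·58+24)/65⌉ = ⌈3156/65⌉ − ⌈3098/65⌉ = 49 − 48 = 1
n=54: ⌈(55·58+24)/65⌉ − ⌈(54·58+24)/65⌉ = ⌈3214/65⌉ − ⌈3156/65⌉ = 50 − 49 = 1
n=55: ⌈(56·58+24)/65⌉ − ⌈(55·58+24)/65⌉ = ⌈3272/65⌉ − ⌈3214/65⌉ = 51 − 50 = 1
n=56: ⌈(57·58+24)/65⌉ − ⌈(56·58+24)/65⌉ = ⌈3330/65⌉ − ⌈3272/65⌉ = 52 − 51 = 1
n=57: ⌈(58·58+24)/65⌉ − ⌈(57·58+24)/65⌉ = ⌈3388/65⌉ − ⌈3330/65⌉ = 53 − 52 = 1
n=58: ⌈(59·58+24)/65⌉ − ⌈(58·58+24)/65⌉ = ⌈3446/65⌉ − ⌈3388/65⌉ = 54 − 53 = 1
n=59: ⌈(60·58+24)/65⌉ − ⌈(59·58+24)/65⌉ = ⌈3504/65⌉ − ⌈3446/65⌉ = 54 − 54 = 0
n=60: ⌈(61·58+24)/65⌉ − ⌈(60·58+24)/65⌉ = ⌈3562/65⌉ − ⌈3504/65⌉ = 55 − 54 = 1
n=61: ⌈(62·58+24)/65⌉ − ⌈(61·58+24)/65⌉ = ⌈3620/65⌉ − ⌈3562/65⌉ = 56 − 55 = 1
n=62: ⌈(63·58+24)/65⌉ − ⌈(62·58+24)/65⌉ = ⌈3678/65⌉ − ⌈3620/65⌉ = 57 − 56 = 1
n=63: ⌈(64·58+24)/65⌉ − ⌈(63·58+24)/65⌉ = ⌈3736/65⌉ − ⌈3678/65⌉ = 58 − 57 = 1
n=64: ⌈(65·58+24)/65⌉ − ⌈(64·58+24)/65⌉ = ⌈3794/65⌉ − ⌈3736/65⌉ = 59 − 58 = 1
n=65: ⌈(66·58+24)/65⌉ − ⌈(65·58+24)/65⌉ = ⌈3852/65⌉ − ⌈3794/65⌉ = 60 − 59 = 1
n=66: ⌈(67·58+24)/65⌉ − ⌈(66·58+24)/65⌉ = ⌈3910/65⌉ − ⌈3852/65⌉ = 61 − 60 = 1
n=67: ⌈(68·58+24)/65⌉ − ⌈(67·58+24)/65⌉ = ⌈3968/65⌉ − ⌈3910/65⌉ = 62 − 61 = 1
n=68: ⌈(69·58+24)/65⌉ − ⌈(68·58+24)/65⌉ = ⌈4026/65⌉ − ⌈3968/65⌉ = 62 − 62 = 0
n=69: ⌈(70·58+24)/65⌉ − ⌈(69·58+24)/65⌉ = ⌈4084/65⌉ − ⌈4026/65⌉ = 63 − 62 = 1
n=70: ⌈(71·58+24)/65⌉ − ⌈(70·58+24)/65⌉ = ⌈4142/65⌉ − ⌈4084/65⌉ = 64 − 63 = 1
n=71: ⌈(72·58+24)/65⌉ − ⌈(71·58+24)/65⌉ = ⌈4200/65⌉ − ⌈4142/65⌉ = 65 − 64 = 1
n=72: ⌈(73·58+24)/65⌉ − ⌈(72·58+24)/65⌉ = ⌈4258/65⌉ − ⌈4200/65⌉ = 66 − 65 = 1
n=73: ⌈(74·58+24)/65⌉ − ⌈(73·58+24)/65⌉ = ⌈4316/65⌉ − ⌈4258/65⌉ = 67 − 66 = 1
n=74: ⌈(75·58+24)/65⌉ − ⌈(74·58+24)/65⌉ = ⌈4374/65⌉ − ⌈4316/65⌉ = 68 − 67 = 1
n=75: ⌈(76·58+24)/65⌉ − ⌈(75·58+24)/65⌉ = ⌈4432/65⌉ − ⌈4374/65⌉ = 69 − 68 = 1
n=76: ⌈(77·58+24)/65⌉ − ⌈(76·58+24)/65⌉ = ⌈4490/65⌉ − ⌈4432/65⌉ = 70 − 69 = 1
n=77: ⌈(78·58+24)/65⌉ − ⌈(77·58+24)/65⌉ = ⌈4548/65⌉ − ⌈4490/65⌉ = 70 − 70 = 0
n=78: ⌈(79·58+24)/65⌉ − ⌈(78·58+24)/65⌉ = ⌈4606/65⌉ − ⌈4548/65⌉ = 71 − 70 = 1
n=79: ⌈(80·58+24)/65⌉ − ⌈(79·58+24)/65⌉ = ⌈4664/65⌉ − ⌈4606/65⌉ = 72 − 71 = 1
n=80: ⌈(81·58+24)/65⌉ − ⌈(80·58+24)/65⌉ = ⌈4722/65⌉ − ⌈4664/65⌉ = 73 − 72 = 1
n=81: ⌈(82·58+24)/65⌉ − ⌈(81·58+24)/65⌉ = ⌈4780/65⌉ − ⌈4722/65⌉ = 74 − 73 = 1
n=82: ⌈(83·58+24)/65⌉ − ⌈(82·58+24)/65⌉ = ⌈4838/65⌉ − ⌈4780/65⌉ = 75 − 74 = 1
n=83: ⌈(84·58+24)/65⌉ − ⌈(83·58+24)/65⌉ = ⌈4896/65⌉ − ⌈4838/65⌉ = 76 − 75 = 1
n=84: ⌈(85·58+24)/65⌉ − ⌈(84·58+24)/65⌉ = ⌈4954/65⌉ − ⌈4896/65⌉ = 77 − 76 = 1
n=85: ⌈(86·58+24)/65⌉ − ⌈(85·58+24)/65⌉ = ⌈5012/65⌉ − ⌈4954/65⌉ = 78 − 77 = 1

11101111111101111111101111111110111111110111111110111111111011111111011111111011111111


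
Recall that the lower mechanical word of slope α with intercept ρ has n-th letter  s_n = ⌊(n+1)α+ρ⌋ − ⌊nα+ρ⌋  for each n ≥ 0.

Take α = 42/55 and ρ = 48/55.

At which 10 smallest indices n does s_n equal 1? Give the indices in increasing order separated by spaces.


0 1 2 4 5 6 8 9 10 11

n=0: ⌊90/55⌋−⌊48/55⌋ = 1−0 = 1  ← one
n=1: ⌊132/55⌋−⌊90/55⌋ = 2−1 = 1  ← one
n=2: ⌊174/55⌋−⌊132/55⌋ = 3−2 = 1  ← one
n=3: ⌊216/55⌋−⌊174/55⌋ = 3−3 = 0
n=4: ⌊258/55⌋−⌊216/55⌋ = 4−3 = 1  ← one
n=5: ⌊300/55⌋−⌊258/55⌋ = 5−4 = 1  ← one
n=6: ⌊342/55⌋−⌊300/55⌋ = 6−5 = 1  ← one
n=7: ⌊384/55⌋−⌊342/55⌋ = 6−6 = 0
n=8: ⌊426/55⌋−⌊384/55⌋ = 7−6 = 1  ← one
n=9: ⌊468/55⌋−⌊426/55⌋ = 8−7 = 1  ← one
n=10: ⌊510/55⌋−⌊468/55⌋ = 9−8 = 1  ← one
n=11: ⌊552/55⌋−⌊510/55⌋ = 10−9 = 1  ← one
positions of the first 10 ones: 0 1 2 4 5 6 8 9 10 11


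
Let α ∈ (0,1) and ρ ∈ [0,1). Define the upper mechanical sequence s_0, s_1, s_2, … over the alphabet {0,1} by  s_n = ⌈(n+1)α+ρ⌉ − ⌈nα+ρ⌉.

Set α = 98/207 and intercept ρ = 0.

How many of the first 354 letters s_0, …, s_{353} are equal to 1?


168

#1s = Σ_{n=0}^{353} s_n = Σ_{n=0}^{353} (⌈(n+1)α+ρ⌉ − ⌈nα+ρ⌉)
the sum telescopes: every ⌈nα+ρ⌉ with 0 < n < 354 appears once with + and once with −, leaving ⌈354α+ρ⌉ − ⌈0·α+ρ⌉
354α + ρ = (354·98) / 207 = 34692/207
ρ = 0/207
⌈34692/207⌉ = 168,  ⌈0/207⌉ = 0
#1s = 168 − 0 = 168


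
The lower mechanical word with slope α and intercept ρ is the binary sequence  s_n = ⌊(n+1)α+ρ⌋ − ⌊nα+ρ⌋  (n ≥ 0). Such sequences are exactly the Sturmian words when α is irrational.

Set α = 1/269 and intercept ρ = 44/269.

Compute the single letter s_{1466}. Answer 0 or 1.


(n+1)α + ρ = (1467·1 + 44) / 269 = 1511/269
nα + ρ     = (1466·1 + 44) / 269 = 1510/269
⌊1511/269⌋ = 5,  ⌊1510/269⌋ = 5
s_{1466} = 5 − 5 = 0

0


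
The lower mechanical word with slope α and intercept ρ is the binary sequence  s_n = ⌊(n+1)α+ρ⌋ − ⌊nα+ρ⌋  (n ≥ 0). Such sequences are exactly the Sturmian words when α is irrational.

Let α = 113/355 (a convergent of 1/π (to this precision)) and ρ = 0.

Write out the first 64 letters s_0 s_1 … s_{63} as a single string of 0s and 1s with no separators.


0001001001001001001001000100100100100100100100010010010010010010

n=0: ⌊(1·113)/355⌋ − ⌊(0·113)/355⌋ = ⌊113/355⌋ − ⌊0/355⌋ = 0 − 0 = 0
n=1: ⌊(2·113)/355⌋ − ⌊(1·113)/355⌋ = ⌊226/355⌋ − ⌊113/355⌋ = 0 − 0 = 0
n=2: ⌊(3·113)/355⌋ − ⌊(2·113)/355⌋ = ⌊339/355⌋ − ⌊226/355⌋ = 0 − 0 = 0
n=3: ⌊(4·113)/355⌋ − ⌊(3·113)/355⌋ = ⌊452/355⌋ − ⌊339/355⌋ = 1 − 0 = 1
n=4: ⌊(5·113)/355⌋ − ⌊(4·113)/355⌋ = ⌊565/355⌋ − ⌊452/355⌋ = 1 − 1 = 0
n=5: ⌊(6·113)/355⌋ − ⌊(5·113)/355⌋ = ⌊678/355⌋ − ⌊565/355⌋ = 1 − 1 = 0
n=6: ⌊(7·113)/355⌋ − ⌊(6·113)/355⌋ = ⌊791/355⌋ − ⌊678/355⌋ = 2 − 1 = 1
n=7: ⌊(8·113)/355⌋ − ⌊(7·113)/355⌋ = ⌊904/355⌋ − ⌊791/355⌋ = 2 − 2 = 0
n=8: ⌊(9·113)/355⌋ − ⌊(8·113)/355⌋ = ⌊1017/355⌋ − ⌊904/355⌋ = 2 − 2 = 0
n=9: ⌊(10·113)/355⌋ − ⌊(9·113)/355⌋ = ⌊1130/355⌋ − ⌊1017/355⌋ = 3 − 2 = 1
n=10: ⌊(11·113)/355⌋ − ⌊(10·113)/355⌋ = ⌊1243/355⌋ − ⌊1130/355⌋ = 3 − 3 = 0
n=11: ⌊(12·113)/355⌋ − ⌊(11·113)/355⌋ = ⌊1356/355⌋ − ⌊1243/355⌋ = 3 − 3 = 0
n=12: ⌊(13·113)/355⌋ − ⌊(12·113)/355⌋ = ⌊1469/355⌋ − ⌊1356/355⌋ = 4 − 3 = 1
n=13: ⌊(14·113)/355⌋ − ⌊(13·113)/355⌋ = ⌊1582/355⌋ − ⌊1469/355⌋ = 4 − 4 = 0
n=14: ⌊(15·113)/355⌋ − ⌊(14·113)/355⌋ = ⌊1695/355⌋ − ⌊1582/355⌋ = 4 − 4 = 0
n=15: ⌊(16·113)/355⌋ − ⌊(15·113)/355⌋ = ⌊1808/355⌋ − ⌊1695/355⌋ = 5 − 4 = 1
n=16: ⌊(17·113)/355⌋ − ⌊(16·113)/355⌋ = ⌊1921/355⌋ − ⌊1808/355⌋ = 5 − 5 = 0
n=17: ⌊(18·113)/355⌋ − ⌊(17·113)/355⌋ = ⌊2034/355⌋ − ⌊1921/355⌋ = 5 − 5 = 0
n=18: ⌊(19·113)/355⌋ − ⌊(18·113)/355⌋ = ⌊2147/355⌋ − ⌊2034/355⌋ = 6 − 5 = 1
n=19: ⌊(20·113)/355⌋ − ⌊(19·113)/355⌋ = ⌊2260/355⌋ − ⌊2147/355⌋ = 6 − 6 = 0
n=20: ⌊(21·113)/355⌋ − ⌊(20·113)/355⌋ = ⌊2373/355⌋ − ⌊2260/355⌋ = 6 − 6 = 0
n=21: ⌊(22·113)/355⌋ − ⌊(21·113)/355⌋ = ⌊2486/355⌋ − ⌊2373/355⌋ = 7 − 6 = 1
n=22: ⌊(23·113)/355⌋ − ⌊(22·113)/355⌋ = ⌊2599/355⌋ − ⌊2486/355⌋ = 7 − 7 = 0
n=23: ⌊(24·113)/355⌋ − ⌊(23·113)/355⌋ = ⌊2712/355⌋ − ⌊2599/355⌋ = 7 − 7 = 0
n=24: ⌊(25·113)/355⌋ − ⌊(24·113)/355⌋ = ⌊2825/355⌋ − ⌊2712/355⌋ = 7 − 7 = 0
n=25: ⌊(26·113)/355⌋ − ⌊(25·113)/355⌋ = ⌊2938/355⌋ − ⌊2825/355⌋ = 8 − 7 = 1
n=26: ⌊(27·113)/355⌋ − ⌊(26·113)/355⌋ = ⌊3051/355⌋ − ⌊2938/355⌋ = 8 − 8 = 0
n=27: ⌊(28·113)/355⌋ − ⌊(27·113)/355⌋ = ⌊3164/355⌋ − ⌊3051/355⌋ = 8 − 8 = 0
n=28: ⌊(29·113)/355⌋ − ⌊(28·113)/355⌋ = ⌊3277/355⌋ − ⌊3164/355⌋ = 9 − 8 = 1
n=29: ⌊(30·113)/355⌋ − ⌊(29·113)/355⌋ = ⌊3390/355⌋ − ⌊3277/355⌋ = 9 − 9 = 0
n=30: ⌊(31·113)/355⌋ − ⌊(30·113)/355⌋ = ⌊3503/355⌋ − ⌊3390/355⌋ = 9 − 9 = 0
n=31: ⌊(32·113)/355⌋ − ⌊(31·113)/355⌋ = ⌊3616/355⌋ − ⌊3503/355⌋ = 10 − 9 = 1
n=32: ⌊(33·113)/355⌋ − ⌊(32·113)/355⌋ = ⌊3729/355⌋ − ⌊3616/355⌋ = 10 − 10 = 0
n=33: ⌊(34·113)/355⌋ − ⌊(33·113)/355⌋ = ⌊3842/355⌋ − ⌊3729/355⌋ = 10 − 10 = 0
n=34: ⌊(35·113)/355⌋ − ⌊(34·113)/355⌋ = ⌊3955/355⌋ − ⌊3842/355⌋ = 11 − 10 = 1
n=35: ⌊(36·113)/355⌋ − ⌊(35·113)/355⌋ = ⌊4068/355⌋ − ⌊3955/355⌋ = 11 − 11 = 0
n=36: ⌊(37·113)/355⌋ − ⌊(36·113)/355⌋ = ⌊4181/355⌋ − ⌊4068/355⌋ = 11 − 11 = 0
n=37: ⌊(38·113)/355⌋ − ⌊(37·113)/355⌋ = ⌊4294/355⌋ − ⌊4181/355⌋ = 12 − 11 = 1
n=38: ⌊(39·113)/355⌋ − ⌊(38·113)/355⌋ = ⌊4407/355⌋ − ⌊4294/355⌋ = 12 − 12 = 0
n=39: ⌊(40·113)/355⌋ − ⌊(39·113)/355⌋ = ⌊4520/355⌋ − ⌊4407/355⌋ = 12 − 12 = 0
n=40: ⌊(41·113)/355⌋ − ⌊(40·113)/355⌋ = ⌊4633/355⌋ − ⌊4520/355⌋ = 13 − 12 = 1
n=41: ⌊(42·113)/355⌋ − ⌊(41·113)/355⌋ = ⌊4746/355⌋ − ⌊4633/355⌋ = 13 − 13 = 0
n=42: ⌊(43·113)/355⌋ − ⌊(42·113)/355⌋ = ⌊4859/355⌋ − ⌊4746/355⌋ = 13 − 13 = 0
n=43: ⌊(44·113)/355⌋ − ⌊(43·113)/355⌋ = ⌊4972/355⌋ − ⌊4859/355⌋ = 14 − 13 = 1
n=44: ⌊(45·113)/355⌋ − ⌊(44·113)/355⌋ = ⌊5085/355⌋ − ⌊4972/355⌋ = 14 − 14 = 0
n=45: ⌊(46·113)/355⌋ − ⌊(45·113)/355⌋ = ⌊5198/355⌋ − ⌊5085/355⌋ = 14 − 14 = 0
n=46: ⌊(47·113)/355⌋ − ⌊(46·113)/355⌋ = ⌊5311/355⌋ − ⌊5198/355⌋ = 14 − 14 = 0
n=47: ⌊(48·113)/355⌋ − ⌊(47·113)/355⌋ = ⌊5424/355⌋ − ⌊5311/355⌋ = 15 − 14 = 1
n=48: ⌊(49·113)/355⌋ − ⌊(48·113)/355⌋ = ⌊5537/355⌋ − ⌊5424/355⌋ = 15 − 15 = 0
n=49: ⌊(50·113)/355⌋ − ⌊(49·113)/355⌋ = ⌊5650/355⌋ − ⌊5537/355⌋ = 15 − 15 = 0
n=50: ⌊(51·113)/355⌋ − ⌊(50·113)/355⌋ = ⌊5763/355⌋ − ⌊5650/355⌋ = 16 − 15 = 1
n=51: ⌊(52·113)/355⌋ − ⌊(51·113)/355⌋ = ⌊5876/355⌋ − ⌊5763/355⌋ = 16 − 16 = 0
n=52: ⌊(53·113)/355⌋ − ⌊(52·113)/355⌋ = ⌊5989/355⌋ − ⌊5876/355⌋ = 16 − 16 = 0
n=53: ⌊(54·113)/355⌋ − ⌊(53·113)/355⌋ = ⌊6102/355⌋ − ⌊5989/355⌋ = 17 − 16 = 1
n=54: ⌊(55·113)/355⌋ − ⌊(54·113)/355⌋ = ⌊6215/355⌋ − ⌊6102/355⌋ = 17 − 17 = 0
n=55: ⌊(56·113)/355⌋ − ⌊(55·113)/355⌋ = ⌊6328/355⌋ − ⌊6215/355⌋ = 17 − 17 = 0
n=56: ⌊(57·113)/355⌋ − ⌊(56·113)/355⌋ = ⌊6441/355⌋ − ⌊6328/355⌋ = 18 − 17 = 1
n=57: ⌊(58·113)/355⌋ − ⌊(57·113)/355⌋ = ⌊6554/355⌋ − ⌊6441/355⌋ = 18 − 18 = 0
n=58: ⌊(59·113)/355⌋ − ⌊(58·113)/355⌋ = ⌊6667/355⌋ − ⌊6554/355⌋ = 18 − 18 = 0
n=59: ⌊(60·113)/355⌋ − ⌊(59·113)/355⌋ = ⌊6780/355⌋ − ⌊6667/355⌋ = 19 − 18 = 1
n=60: ⌊(61·113)/355⌋ − ⌊(60·113)/355⌋ = ⌊6893/355⌋ − ⌊6780/355⌋ = 19 − 19 = 0
n=61: ⌊(62·113)/355⌋ − ⌊(61·113)/355⌋ = ⌊7006/355⌋ − ⌊6893/355⌋ = 19 − 19 = 0
n=62: ⌊(63·113)/355⌋ − ⌊(62·113)/355⌋ = ⌊7119/355⌋ − ⌊7006/355⌋ = 20 − 19 = 1
n=63: ⌊(64·113)/355⌋ − ⌊(63·113)/355⌋ = ⌊7232/355⌋ − ⌊7119/355⌋ = 20 − 20 = 0
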